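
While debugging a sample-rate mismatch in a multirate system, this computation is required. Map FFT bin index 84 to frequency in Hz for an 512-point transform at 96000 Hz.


Frequency of DFT bin k:
f_k = k * fs / N
    = 84 * 96000 / 512
    = 8064000 / 512
    = 15750.0 Hz

15750.0 Hz


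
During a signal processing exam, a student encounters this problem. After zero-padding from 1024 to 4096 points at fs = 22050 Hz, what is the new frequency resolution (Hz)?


Frequency resolution after zero-padding:
N_padded = 1024 * 4 = 4096
df = fs / N_padded
   = 22050 / 4096
   = 5.3833 Hz

5.3833 Hz


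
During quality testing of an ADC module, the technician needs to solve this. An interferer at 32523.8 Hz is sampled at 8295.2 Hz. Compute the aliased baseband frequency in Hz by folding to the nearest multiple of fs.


Compute the nearest integer multiple of fs to the signal:
n = round(32523.8 / 8295.2) = 4
f_alias = |32523.8 - 4 * 8295.2|
        = |32523.8 - 33180.8|
        = 657.0 Hz

657.0


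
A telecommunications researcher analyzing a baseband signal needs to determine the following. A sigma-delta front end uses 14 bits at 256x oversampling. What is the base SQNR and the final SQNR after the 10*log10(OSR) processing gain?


Step 1 — baseline SQNR at Nyquist:
SQNR_base = 6.02*N + 1.76
          = 6.02*14 + 1.76
          = 86.04 dB

Step 2 — oversampling processing gain:
G = 10*log10(OSR) = 10*log10(256) = 24.08 dB

Step 3 — total:
SQNR_total = 86.04 + 24.08 = 110.12 dB

Base SQNR = 86.04 dB; oversampled SQNR = 110.12 dB


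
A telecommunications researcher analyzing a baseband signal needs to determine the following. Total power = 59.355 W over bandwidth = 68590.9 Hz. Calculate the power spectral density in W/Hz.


Power spectral density:
PSD = P / BW
    = 59.355 / 68590.9
    = 0.00086535 W/Hz

0.00086535 W/Hz


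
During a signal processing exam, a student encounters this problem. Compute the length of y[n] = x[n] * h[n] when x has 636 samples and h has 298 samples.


Linear convolution output length:
L = N + M - 1
  = 636 + 298 - 1
  = 933 samples

933


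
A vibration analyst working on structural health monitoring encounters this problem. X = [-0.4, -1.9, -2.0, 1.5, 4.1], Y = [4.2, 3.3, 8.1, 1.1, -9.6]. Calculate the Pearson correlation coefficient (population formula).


Pearson correlation coefficient (population):
r = cov(X,Y) / (std(X) * std(Y))
Mean X = 0.26, Mean Y = 1.42
Cov(X,Y) = -12.7412
Std(X) = 2.301825, Std(Y) = 5.956979
r = -0.9292

-0.9292


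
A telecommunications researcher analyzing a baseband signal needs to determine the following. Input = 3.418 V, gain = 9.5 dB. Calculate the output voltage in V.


Output voltage from dB gain:
V_out = V_in * 10^(gain_dB / 20)
      = 3.418 * 10^(9.5 / 20)
      = 3.418 * 2.985383
      = 10.204 V

10.204 V


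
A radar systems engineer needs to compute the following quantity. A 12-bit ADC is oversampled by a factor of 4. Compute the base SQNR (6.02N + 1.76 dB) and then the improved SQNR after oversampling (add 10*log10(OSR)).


Step 1 — baseline SQNR at Nyquist:
SQNR_base = 6.02*N + 1.76
          = 6.02*12 + 1.76
          = 74.0 dB

Step 2 — oversampling processing gain:
G = 10*log10(OSR) = 10*log10(4) = 6.02 dB

Step 3 — total:
SQNR_total = 74.0 + 6.02 = 80.02 dB

Base SQNR = 74.0 dB; oversampled SQNR = 80.02 dB


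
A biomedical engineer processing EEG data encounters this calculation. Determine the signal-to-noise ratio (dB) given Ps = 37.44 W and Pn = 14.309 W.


SNR in decibels:
SNR = 10 * log10(Ps / Pn)
    = 10 * log10(37.44 / 14.309)
    = 10 * log10(2.6165)
    = 10 * 0.4177
    = 4.18 dB

4.18 dB


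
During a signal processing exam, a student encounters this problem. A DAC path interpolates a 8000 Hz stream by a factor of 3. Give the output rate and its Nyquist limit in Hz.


Step 1 — output sample rate after interpolation by L:
fs_out = L * fs_in = 3 * 8000 = 24000 Hz

Step 2 — Nyquist frequency of the output stream:
f_Nyq = fs_out / 2 = 24000 / 2 = 12000.0 Hz

fs_out = 24000 Hz; f_Nyquist = 12000.0 Hz


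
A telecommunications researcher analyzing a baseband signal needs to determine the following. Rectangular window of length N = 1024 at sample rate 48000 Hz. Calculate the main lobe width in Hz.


Main lobe width for a rectangular window:
Width = 2 * fs / N
      = 2 * 48000 / 1024
      = 96000 / 1024
      = 93.75 Hz

93.75 Hz


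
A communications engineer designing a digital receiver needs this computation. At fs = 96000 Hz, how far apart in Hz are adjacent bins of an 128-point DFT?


DFT frequency resolution:
df = fs / N
   = 96000 / 128
   = 750.0 Hz

750.0 Hz


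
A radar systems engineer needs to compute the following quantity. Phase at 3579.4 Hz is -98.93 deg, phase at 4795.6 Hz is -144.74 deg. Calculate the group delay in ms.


Group delay from phase difference:
tau = -d(phi)/d(omega)
d(phi) = -45.81 deg = -0.799535 rad
d(omega) = 2*pi*(4795.6 - 3579.4) = 7641.61 rad/s
tau = -(-0.799535) / 7641.61
    = 0.1046 ms

0.1046 ms


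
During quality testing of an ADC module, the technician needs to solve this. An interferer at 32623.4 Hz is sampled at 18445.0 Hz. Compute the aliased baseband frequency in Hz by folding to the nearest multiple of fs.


Compute the nearest integer multiple of fs to the signal:
n = round(32623.4 / 18445.0) = 2
f_alias = |32623.4 - 2 * 18445.0|
        = |32623.4 - 36890.0|
        = 4266.6 Hz

4266.6


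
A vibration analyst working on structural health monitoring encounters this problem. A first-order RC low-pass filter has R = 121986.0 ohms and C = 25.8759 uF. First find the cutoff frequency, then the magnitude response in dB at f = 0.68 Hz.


Step 1 — cutoff frequency:
fc = 1 / (2*pi*R*C)
C = 25.8759 uF = 2.58759e-05 F
fc = 1 / (2*pi*121986.0*2.58759e-05)
   = 0.0504214 Hz

Step 2 — magnitude at f = 0.68 Hz:
|H(f)| = 1 / sqrt(1 + (f/fc)^2)
f/fc = 0.68 / 0.0504214 = 13.486337
|H| = 1 / sqrt(1 + 181.881286) = 0.0739461
|H|_dB = 20*log10(0.0739461) = -22.62 dB

fc = 0.0504214 Hz; |H(0.68 Hz)| = -22.62 dB


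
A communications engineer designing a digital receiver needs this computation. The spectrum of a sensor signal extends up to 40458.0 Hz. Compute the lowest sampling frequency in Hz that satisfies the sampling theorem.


The Nyquist rate is twice the maximum frequency component.
fs_min = 2 * fmax
      = 2 * 40458.0
      = 80916.0 Hz

80916.0


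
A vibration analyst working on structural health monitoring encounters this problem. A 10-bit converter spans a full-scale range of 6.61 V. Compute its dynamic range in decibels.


Dynamic range from full-scale to LSB:
V_min = V_max / 2^bits = 6.61 / 2^10
DR = 20 * log10(V_max / V_min)
   = 20 * log10(2^10)
   = 20 * 10 * log10(2)
   = 60.21 dB

60.21 dB


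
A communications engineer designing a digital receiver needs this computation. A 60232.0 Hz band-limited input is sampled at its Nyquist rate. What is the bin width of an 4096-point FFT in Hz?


Step 1 — Nyquist sampling rate:
fs = 2 * fmax = 2 * 60232.0 = 120464.0 Hz

Step 2 — DFT bin spacing:
df = fs / N = 120464.0 / 4096 = 29.4102 Hz

29.4102 Hz


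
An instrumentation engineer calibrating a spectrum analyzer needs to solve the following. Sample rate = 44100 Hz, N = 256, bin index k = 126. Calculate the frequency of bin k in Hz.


Frequency of DFT bin k:
f_k = k * fs / N
    = 126 * 44100 / 256
    = 5556600 / 256
    = 21705.469 Hz

21705.469 Hz


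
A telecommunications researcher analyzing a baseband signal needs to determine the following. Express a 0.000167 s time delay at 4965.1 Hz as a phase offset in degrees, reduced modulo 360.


Phase shift from frequency and time delay:
phi = 360 * f * t_delay
    = 360 * 4965.1 * 0.000167
    = 298.5 degrees
    mod 360 = 298.5 degrees

298.5 degrees


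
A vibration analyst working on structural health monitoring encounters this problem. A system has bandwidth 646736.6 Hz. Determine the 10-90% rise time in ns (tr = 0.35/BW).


Rise time from bandwidth relationship:
tr = 0.35 / BW
   = 0.35 / 646736.6
   = 5.41178588e-07 s
   = 541.1786 ns

541.1786 ns


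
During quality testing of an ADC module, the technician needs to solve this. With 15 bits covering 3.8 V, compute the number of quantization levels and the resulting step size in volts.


Step 1 — number of quantization levels:
L = 2^N = 2^15 = 32768

Step 2 — LSB step size:
delta = Vfs / L
      = 3.8 / 32768
      = 0.00011597 V

Levels = 32768; step size = 0.00011597 V


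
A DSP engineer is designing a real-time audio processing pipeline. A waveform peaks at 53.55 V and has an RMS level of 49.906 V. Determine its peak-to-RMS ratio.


Crest factor is the ratio of peak to RMS:
CF = V_peak / V_rms
   = 53.55 / 49.906
   = 1.073

1.073


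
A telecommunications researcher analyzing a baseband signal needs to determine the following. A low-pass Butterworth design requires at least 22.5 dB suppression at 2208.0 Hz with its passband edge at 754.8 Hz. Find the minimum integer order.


Butterworth filter order formula:
n = log10(10^(A/10) - 1) / (2 * log10(f_stop/f_pass))
10^(22.5/10) - 1 = 176.8279
f_stop/f_pass = 2208.0 / 754.8 = 2.9253
n = 2.4107 -> ceil = 3

3


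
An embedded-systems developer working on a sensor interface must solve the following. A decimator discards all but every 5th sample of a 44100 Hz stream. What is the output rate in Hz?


Decimation reduces the sample rate:
fs_out = fs_in / M
       = 44100 / 5
       = 8820.0 Hz

8820.0 Hz


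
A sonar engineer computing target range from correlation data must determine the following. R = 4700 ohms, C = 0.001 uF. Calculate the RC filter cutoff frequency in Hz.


Cutoff frequency of a first-order RC filter:
fc = 1 / (2 * pi * R * C)
C = 0.001 uF = 1e-09 F
fc = 1 / (2 * pi * 4700 * 1e-09)
   = 1 / 2.9530970943744e-05
   = 33862.753849 Hz

33862.753849 Hz


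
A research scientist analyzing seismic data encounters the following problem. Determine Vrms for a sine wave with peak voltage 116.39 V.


RMS voltage for a sinusoidal waveform:
V_rms = V_peak / sqrt(2)
      = 116.39 / 1.414214
      = 82.3 V

82.3 V


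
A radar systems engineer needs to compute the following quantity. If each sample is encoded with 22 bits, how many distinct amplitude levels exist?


Number of quantization levels = 2^N
= 2^22
= 4194304

4194304


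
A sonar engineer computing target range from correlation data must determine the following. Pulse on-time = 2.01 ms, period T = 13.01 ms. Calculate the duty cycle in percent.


Duty cycle as a percentage:
DC = (t_on / T) * 100
   = (2.01 / 13.01) * 100
   = 0.154497 * 100
   = 15.45 %

15.45 %


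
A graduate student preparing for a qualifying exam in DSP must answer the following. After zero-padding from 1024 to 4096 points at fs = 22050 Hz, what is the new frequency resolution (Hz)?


Frequency resolution after zero-padding:
N_padded = 1024 * 4 = 4096
df = fs / N_padded
   = 22050 / 4096
   = 5.3833 Hz

5.3833 Hz


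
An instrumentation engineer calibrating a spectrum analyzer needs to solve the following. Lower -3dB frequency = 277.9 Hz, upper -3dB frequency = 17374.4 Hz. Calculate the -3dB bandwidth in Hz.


Bandwidth is the difference of -3dB frequencies:
BW = f_high - f_low
   = 17374.4 - 277.9
   = 17096.5 Hz

17096.5 Hz


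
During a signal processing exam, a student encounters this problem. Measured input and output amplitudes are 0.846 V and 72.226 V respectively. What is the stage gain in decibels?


Voltage gain in dB:
G = 20 * log10(Vout / Vin)
  = 20 * log10(72.226 / 0.846)
  = 20 * log10(85.373522)
  = 20 * 1.931323
  = 38.63 dB

38.63 dB


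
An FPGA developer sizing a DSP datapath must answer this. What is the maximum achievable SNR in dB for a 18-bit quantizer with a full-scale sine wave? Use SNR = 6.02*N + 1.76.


Theoretical SNR for a full-scale sinusoid:
SNR = 6.02 * N + 1.76
    = 6.02 * 18 + 1.76
    = 108.36 + 1.76
    = 110.12 dB

110.12 dB


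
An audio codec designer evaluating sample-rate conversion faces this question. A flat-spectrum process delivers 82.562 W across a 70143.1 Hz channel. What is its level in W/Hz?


Power spectral density:
PSD = P / BW
    = 82.562 / 70143.1
    = 0.00117705 W/Hz

0.00117705 W/Hz


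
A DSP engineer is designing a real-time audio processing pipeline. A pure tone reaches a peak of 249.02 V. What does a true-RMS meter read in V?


RMS voltage for a sinusoidal waveform:
V_rms = V_peak / sqrt(2)
      = 249.02 / 1.414214
      = 176.084 V

176.084 V


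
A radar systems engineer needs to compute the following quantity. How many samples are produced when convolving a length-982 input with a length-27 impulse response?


Linear convolution output length:
L = N + M - 1
  = 982 + 27 - 1
  = 1008 samples

1008


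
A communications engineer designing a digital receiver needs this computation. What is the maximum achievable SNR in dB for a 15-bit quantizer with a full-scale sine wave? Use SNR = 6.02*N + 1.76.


Theoretical SNR for a full-scale sinusoid:
SNR = 6.02 * N + 1.76
    = 6.02 * 15 + 1.76
    = 90.3 + 1.76
    = 92.06 dB

92.06 dB


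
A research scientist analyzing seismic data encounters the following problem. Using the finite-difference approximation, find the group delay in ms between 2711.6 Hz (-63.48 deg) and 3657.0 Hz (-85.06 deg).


Group delay from phase difference:
tau = -d(phi)/d(omega)
d(phi) = -21.58 deg = -0.376642 rad
d(omega) = 2*pi*(3657.0 - 2711.6) = 5940.1234 rad/s
tau = -(-0.376642) / 5940.1234
    = 0.0634 ms

0.0634 ms


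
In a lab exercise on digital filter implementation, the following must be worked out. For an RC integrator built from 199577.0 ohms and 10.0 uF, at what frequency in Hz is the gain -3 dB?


Cutoff frequency of a first-order RC filter:
fc = 1 / (2 * pi * R * C)
C = 10.0 uF = 1e-05 F
fc = 1 / (2 * pi * 199577.0 * 1e-05)
   = 1 / 12.53979274051
   = 0.079746 Hz

0.079746 Hz


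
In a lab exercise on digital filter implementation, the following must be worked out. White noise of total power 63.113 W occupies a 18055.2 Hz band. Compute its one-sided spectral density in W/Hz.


Power spectral density:
PSD = P / BW
    = 63.113 / 18055.2
    = 0.00349556 W/Hz

0.00349556 W/Hz


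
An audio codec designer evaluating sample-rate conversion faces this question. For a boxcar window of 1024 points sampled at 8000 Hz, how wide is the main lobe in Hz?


Main lobe width for a rectangular window:
Width = 2 * fs / N
      = 2 * 8000 / 1024
      = 16000 / 1024
      = 15.625 Hz

15.625 Hz


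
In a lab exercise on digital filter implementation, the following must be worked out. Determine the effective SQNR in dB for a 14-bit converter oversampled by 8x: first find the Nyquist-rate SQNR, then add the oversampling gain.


Step 1 — baseline SQNR at Nyquist:
SQNR_base = 6.02*N + 1.76
          = 6.02*14 + 1.76
          = 86.04 dB

Step 2 — oversampling processing gain:
G = 10*log10(OSR) = 10*log10(8) = 9.03 dB

Step 3 — total:
SQNR_total = 86.04 + 9.03 = 95.07 dB

Base SQNR = 86.04 dB; oversampled SQNR = 95.07 dB


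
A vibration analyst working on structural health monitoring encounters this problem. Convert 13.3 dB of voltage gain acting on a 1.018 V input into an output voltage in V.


Output voltage from dB gain:
V_out = V_in * 10^(gain_dB / 20)
      = 1.018 * 10^(13.3 / 20)
      = 1.018 * 4.62381
      = 4.707 V

4.707 V


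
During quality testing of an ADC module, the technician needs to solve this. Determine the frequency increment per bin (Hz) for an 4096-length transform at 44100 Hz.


DFT frequency resolution:
df = fs / N
   = 44100 / 4096
   = 10.7666 Hz

10.7666 Hz


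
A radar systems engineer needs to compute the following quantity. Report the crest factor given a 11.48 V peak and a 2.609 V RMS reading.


Crest factor is the ratio of peak to RMS:
CF = V_peak / V_rms
   = 11.48 / 2.609
   = 4.4002

4.4002


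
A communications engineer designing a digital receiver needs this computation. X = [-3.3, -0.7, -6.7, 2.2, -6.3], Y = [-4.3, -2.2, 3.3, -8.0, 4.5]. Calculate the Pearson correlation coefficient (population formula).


Pearson correlation coefficient (population):
r = cov(X,Y) / (std(X) * std(Y))
Mean X = -2.96, Mean Y = -1.34
Cov(X,Y) = -14.4324
Std(X) = 3.376152, Std(Y) = 4.679573
r = -0.9135

-0.9135


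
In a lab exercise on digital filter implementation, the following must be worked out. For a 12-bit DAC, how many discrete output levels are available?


Number of quantization levels = 2^N
= 2^12
= 4096

4096


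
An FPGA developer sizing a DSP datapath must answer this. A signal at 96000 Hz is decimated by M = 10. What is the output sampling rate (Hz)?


Decimation reduces the sample rate:
fs_out = fs_in / M
       = 96000 / 10
       = 9600.0 Hz

9600.0 Hz


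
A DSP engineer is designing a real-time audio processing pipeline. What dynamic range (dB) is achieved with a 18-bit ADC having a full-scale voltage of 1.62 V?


Dynamic range from full-scale to LSB:
V_min = V_max / 2^bits = 1.62 / 2^18
DR = 20 * log10(V_max / V_min)
   = 20 * log10(2^18)
   = 20 * 18 * log10(2)
   = 108.37 dB

108.37 dB


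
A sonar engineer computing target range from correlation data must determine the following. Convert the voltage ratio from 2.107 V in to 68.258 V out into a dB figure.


Voltage gain in dB:
G = 20 * log10(Vout / Vin)
  = 20 * log10(68.258 / 2.107)
  = 20 * log10(32.395823)
  = 20 * 1.510489
  = 30.21 dB

30.21 dB


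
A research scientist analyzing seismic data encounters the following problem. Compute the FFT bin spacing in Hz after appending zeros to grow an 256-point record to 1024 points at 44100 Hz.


Frequency resolution after zero-padding:
N_padded = 256 * 4 = 1024
df = fs / N_padded
   = 44100 / 1024
   = 43.0664 Hz

43.0664 Hz


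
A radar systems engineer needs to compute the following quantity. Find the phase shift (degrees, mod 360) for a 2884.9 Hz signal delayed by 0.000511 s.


Phase shift from frequency and time delay:
phi = 360 * f * t_delay
    = 360 * 2884.9 * 0.000511
    = 530.71 degrees
    mod 360 = 170.71 degrees

170.71 degrees


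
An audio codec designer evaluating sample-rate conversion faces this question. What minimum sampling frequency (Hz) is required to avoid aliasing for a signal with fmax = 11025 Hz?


The Nyquist rate is twice the maximum frequency component.
fs_min = 2 * fmax
      = 2 * 11025
      = 22050 Hz

22050


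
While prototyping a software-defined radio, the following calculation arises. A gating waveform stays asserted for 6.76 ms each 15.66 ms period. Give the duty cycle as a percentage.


Duty cycle as a percentage:
DC = (t_on / T) * 100
   = (6.76 / 15.66) * 100
   = 0.431673 * 100
   = 43.17 %

43.17 %


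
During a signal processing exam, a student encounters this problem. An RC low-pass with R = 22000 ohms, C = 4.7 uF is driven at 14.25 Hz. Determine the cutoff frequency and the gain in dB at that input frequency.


Step 1 — cutoff frequency:
fc = 1 / (2*pi*R*C)
C = 4.7 uF = 4.7e-06 F
fc = 1 / (2*pi*22000*4.7e-06)
   = 1.53922 Hz

Step 2 — magnitude at f = 14.25 Hz:
|H(f)| = 1 / sqrt(1 + (f/fc)^2)
f/fc = 14.25 / 1.53922 = 9.257936
|H| = 1 / sqrt(1 + 85.709379) = 0.1073908
|H|_dB = 20*log10(0.1073908) = -19.38 dB

fc = 1.53922 Hz; |H(14.25 Hz)| = -19.38 dB


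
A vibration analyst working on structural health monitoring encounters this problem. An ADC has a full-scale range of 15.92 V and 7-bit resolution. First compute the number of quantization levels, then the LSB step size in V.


Step 1 — number of quantization levels:
L = 2^N = 2^7 = 128

Step 2 — LSB step size:
delta = Vfs / L
      = 15.92 / 128
      = 0.124375 V

Levels = 128; step size = 0.124375 V


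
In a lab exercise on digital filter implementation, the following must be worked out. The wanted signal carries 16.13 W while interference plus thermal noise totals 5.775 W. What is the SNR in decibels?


SNR in decibels:
SNR = 10 * log10(Ps / Pn)
    = 10 * log10(16.13 / 5.775)
    = 10 * log10(2.7931)
    = 10 * 0.4461
    = 4.46 dB

4.46 dB


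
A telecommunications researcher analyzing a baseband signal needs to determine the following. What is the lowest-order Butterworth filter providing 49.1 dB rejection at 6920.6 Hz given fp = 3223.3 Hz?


Butterworth filter order formula:
n = log10(10^(A/10) - 1) / (2 * log10(f_stop/f_pass))
10^(49.1/10) - 1 = 81282.0516
f_stop/f_pass = 6920.6 / 3223.3 = 2.1471
n = 7.3981 -> ceil = 8

8


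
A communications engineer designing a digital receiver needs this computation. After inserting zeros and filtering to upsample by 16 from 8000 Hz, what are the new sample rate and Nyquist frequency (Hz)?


Step 1 — output sample rate after interpolation by L:
fs_out = L * fs_in = 16 * 8000 = 128000 Hz

Step 2 — Nyquist frequency of the output stream:
f_Nyq = fs_out / 2 = 128000 / 2 = 64000.0 Hz

fs_out = 128000 Hz; f_Nyquist = 64000.0 Hz


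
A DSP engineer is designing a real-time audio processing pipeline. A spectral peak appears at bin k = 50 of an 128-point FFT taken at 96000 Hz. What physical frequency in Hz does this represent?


Frequency of DFT bin k:
f_k = k * fs / N
    = 50 * 96000 / 128
    = 4800000 / 128
    = 37500.0 Hz

37500.0 Hz


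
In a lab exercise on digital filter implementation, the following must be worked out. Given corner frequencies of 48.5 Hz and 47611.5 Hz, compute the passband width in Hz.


Bandwidth is the difference of -3dB frequencies:
BW = f_high - f_low
   = 47611.5 - 48.5
   = 47563.0 Hz

47563.0 Hz


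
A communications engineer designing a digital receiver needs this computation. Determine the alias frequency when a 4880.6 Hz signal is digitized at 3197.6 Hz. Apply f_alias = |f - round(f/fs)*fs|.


Compute the nearest integer multiple of fs to the signal:
n = round(4880.6 / 3197.6) = 2
f_alias = |4880.6 - 2 * 3197.6|
        = |4880.6 - 6395.2|
        = 1514.6 Hz

1514.6


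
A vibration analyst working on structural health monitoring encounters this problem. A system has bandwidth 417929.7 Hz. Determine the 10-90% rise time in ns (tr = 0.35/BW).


Rise time from bandwidth relationship:
tr = 0.35 / BW
   = 0.35 / 417929.7
   = 8.374614199e-07 s
   = 837.4614 ns

837.4614 ns


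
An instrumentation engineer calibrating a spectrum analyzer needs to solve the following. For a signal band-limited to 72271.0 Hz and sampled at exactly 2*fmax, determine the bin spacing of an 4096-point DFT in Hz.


Step 1 — Nyquist sampling rate:
fs = 2 * fmax = 2 * 72271.0 = 144542.0 Hz

Step 2 — DFT bin spacing:
df = fs / N = 144542.0 / 4096 = 35.2886 Hz

35.2886 Hz


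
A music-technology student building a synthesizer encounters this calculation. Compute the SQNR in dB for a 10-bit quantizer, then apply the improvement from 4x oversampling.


Step 1 — baseline SQNR at Nyquist:
SQNR_base = 6.02*N + 1.76
          = 6.02*10 + 1.76
          = 61.96 dB

Step 2 — oversampling processing gain:
G = 10*log10(OSR) = 10*log10(4) = 6.02 dB

Step 3 — total:
SQNR_total = 61.96 + 6.02 = 67.98 dB

Base SQNR = 61.96 dB; oversampled SQNR = 67.98 dB


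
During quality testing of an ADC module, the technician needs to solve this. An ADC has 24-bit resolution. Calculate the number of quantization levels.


Number of quantization levels = 2^N
= 2^24
= 16777216

16777216


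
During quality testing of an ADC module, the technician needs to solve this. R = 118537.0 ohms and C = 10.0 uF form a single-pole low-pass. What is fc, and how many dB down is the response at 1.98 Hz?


Step 1 — cutoff frequency:
fc = 1 / (2*pi*R*C)
C = 10.0 uF = 1e-05 F
fc = 1 / (2*pi*118537.0*1e-05)
   = 0.134266 Hz

Step 2 — magnitude at f = 1.98 Hz:
|H(f)| = 1 / sqrt(1 + (f/fc)^2)
f/fc = 1.98 / 0.134266 = 14.746846
|H| = 1 / sqrt(1 + 217.469467) = 0.0676557
|H|_dB = 20*log10(0.0676557) = -23.39 dB

fc = 0.134266 Hz; |H(1.98 Hz)| = -23.39 dB


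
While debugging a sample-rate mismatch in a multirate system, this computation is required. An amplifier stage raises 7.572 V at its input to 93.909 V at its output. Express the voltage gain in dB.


Voltage gain in dB:
G = 20 * log10(Vout / Vin)
  = 20 * log10(93.909 / 7.572)
  = 20 * log10(12.402139)
  = 20 * 1.093497
  = 21.87 dB

21.87 dB


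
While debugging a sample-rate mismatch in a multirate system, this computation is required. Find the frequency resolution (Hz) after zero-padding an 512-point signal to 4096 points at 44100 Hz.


Frequency resolution after zero-padding:
N_padded = 512 * 8 = 4096
df = fs / N_padded
   = 44100 / 4096
   = 10.7666 Hz

10.7666 Hz


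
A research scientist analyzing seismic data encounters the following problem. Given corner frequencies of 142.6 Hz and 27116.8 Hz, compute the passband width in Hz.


Bandwidth is the difference of -3dB frequencies:
BW = f_high - f_low
   = 27116.8 - 142.6
   = 26974.2 Hz

26974.2 Hz


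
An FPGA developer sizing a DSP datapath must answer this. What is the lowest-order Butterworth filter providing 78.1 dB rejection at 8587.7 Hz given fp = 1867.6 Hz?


Butterworth filter order formula:
n = log10(10^(A/10) - 1) / (2 * log10(f_stop/f_pass))
10^(78.1/10) - 1 = 64565421.9035
f_stop/f_pass = 8587.7 / 1867.6 = 4.5983
n = 5.8935 -> ceil = 6

6


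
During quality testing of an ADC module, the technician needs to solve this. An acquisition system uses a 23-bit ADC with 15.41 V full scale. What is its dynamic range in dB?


Dynamic range from full-scale to LSB:
V_min = V_max / 2^bits = 15.41 / 2^23
DR = 20 * log10(V_max / V_min)
   = 20 * log10(2^23)
   = 20 * 23 * log10(2)
   = 138.47 dB

138.47 dB


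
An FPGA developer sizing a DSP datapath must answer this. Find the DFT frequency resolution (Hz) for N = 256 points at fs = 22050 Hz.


DFT frequency resolution:
df = fs / N
   = 22050 / 256
   = 86.1328 Hz

86.1328 Hz


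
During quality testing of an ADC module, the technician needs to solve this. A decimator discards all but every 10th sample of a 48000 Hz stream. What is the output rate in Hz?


Decimation reduces the sample rate:
fs_out = fs_in / M
       = 48000 / 10
       = 4800.0 Hz

4800.0 Hz


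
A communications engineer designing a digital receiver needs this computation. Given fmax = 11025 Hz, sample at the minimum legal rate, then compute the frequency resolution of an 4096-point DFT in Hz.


Step 1 — Nyquist sampling rate:
fs = 2 * fmax = 2 * 11025 = 22050 Hz

Step 2 — DFT bin spacing:
df = fs / N = 22050 / 4096 = 5.3833 Hz

5.3833 Hz


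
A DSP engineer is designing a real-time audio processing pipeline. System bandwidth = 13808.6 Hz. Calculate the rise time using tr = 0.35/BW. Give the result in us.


Rise time from bandwidth relationship:
tr = 0.35 / BW
   = 0.35 / 13808.6
   = 2.534652318e-05 s
   = 25.3465 us

25.3465 us


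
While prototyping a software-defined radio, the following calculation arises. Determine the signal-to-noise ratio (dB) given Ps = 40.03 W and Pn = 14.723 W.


SNR in decibels:
SNR = 10 * log10(Ps / Pn)
    = 10 * log10(40.03 / 14.723)
    = 10 * log10(2.7189)
    = 10 * 0.4344
    = 4.34 dB

4.34 dB


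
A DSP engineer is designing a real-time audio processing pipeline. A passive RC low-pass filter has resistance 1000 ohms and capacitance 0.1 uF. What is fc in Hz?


Cutoff frequency of a first-order RC filter:
fc = 1 / (2 * pi * R * C)
C = 0.1 uF = 1e-07 F
fc = 1 / (2 * pi * 1000 * 1e-07)
   = 1 / 0.00062831853071796
   = 1591.549431 Hz

1591.549431 Hz


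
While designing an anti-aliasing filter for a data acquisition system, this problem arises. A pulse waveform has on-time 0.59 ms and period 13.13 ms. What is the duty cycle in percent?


Duty cycle as a percentage:
DC = (t_on / T) * 100
   = (0.59 / 13.13) * 100
   = 0.044935 * 100
   = 4.49 %

4.49 %


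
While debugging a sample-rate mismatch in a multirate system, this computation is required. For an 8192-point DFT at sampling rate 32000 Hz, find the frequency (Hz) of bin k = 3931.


Frequency of DFT bin k:
f_k = k * fs / N
    = 3931 * 32000 / 8192
    = 125792000 / 8192
    = 15355.469 Hz

15355.469 Hz


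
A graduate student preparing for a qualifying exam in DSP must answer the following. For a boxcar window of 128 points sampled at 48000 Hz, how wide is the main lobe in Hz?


Main lobe width for a rectangular window:
Width = 2 * fs / N
      = 2 * 48000 / 128
      = 96000 / 128
      = 750.0 Hz

750.0 Hz


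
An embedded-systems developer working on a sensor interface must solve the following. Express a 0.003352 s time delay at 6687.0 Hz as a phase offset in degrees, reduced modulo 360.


Phase shift from frequency and time delay:
phi = 360 * f * t_delay
    = 360 * 6687.0 * 0.003352
    = 8069.34 degrees
    mod 360 = 149.34 degrees

149.34 degrees


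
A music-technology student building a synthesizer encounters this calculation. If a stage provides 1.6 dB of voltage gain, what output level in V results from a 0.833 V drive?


Output voltage from dB gain:
V_out = V_in * 10^(gain_dB / 20)
      = 0.833 * 10^(1.6 / 20)
      = 0.833 * 1.202264
      = 1.0015 V

1.0015 V


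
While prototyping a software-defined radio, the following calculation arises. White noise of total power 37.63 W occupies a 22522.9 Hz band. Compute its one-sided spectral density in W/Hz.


Power spectral density:
PSD = P / BW
    = 37.63 / 22522.9
    = 0.00167074 W/Hz

0.00167074 W/Hz


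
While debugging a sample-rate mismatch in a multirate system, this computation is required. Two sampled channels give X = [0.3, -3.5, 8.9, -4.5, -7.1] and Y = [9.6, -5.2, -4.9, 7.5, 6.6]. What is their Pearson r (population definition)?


Pearson correlation coefficient (population):
r = cov(X,Y) / (std(X) * std(Y))
Mean X = -1.18, Mean Y = 2.72
Cov(X,Y) = -17.4184
Std(X) = 5.572217, Std(Y) = 6.419159
r = -0.487

-0.487


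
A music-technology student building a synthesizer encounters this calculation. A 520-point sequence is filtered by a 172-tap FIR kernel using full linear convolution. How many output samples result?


Linear convolution output length:
L = N + M - 1
  = 520 + 172 - 1
  = 691 samples

691


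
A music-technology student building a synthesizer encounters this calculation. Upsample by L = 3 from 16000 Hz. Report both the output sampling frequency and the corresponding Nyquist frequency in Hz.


Step 1 — output sample rate after interpolation by L:
fs_out = L * fs_in = 3 * 16000 = 48000 Hz

Step 2 — Nyquist frequency of the output stream:
f_Nyq = fs_out / 2 = 48000 / 2 = 24000.0 Hz

fs_out = 48000 Hz; f_Nyquist = 24000.0 Hz


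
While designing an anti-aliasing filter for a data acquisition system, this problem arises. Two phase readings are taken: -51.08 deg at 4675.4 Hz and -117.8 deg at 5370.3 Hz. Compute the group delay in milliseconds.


Group delay from phase difference:
tau = -d(phi)/d(omega)
d(phi) = -66.72 deg = -1.164484 rad
d(omega) = 2*pi*(5370.3 - 4675.4) = 4366.1855 rad/s
tau = -(-1.164484) / 4366.1855
    = 0.2667 ms

0.2667 ms


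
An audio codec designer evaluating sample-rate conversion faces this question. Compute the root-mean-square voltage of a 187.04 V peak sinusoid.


RMS voltage for a sinusoidal waveform:
V_rms = V_peak / sqrt(2)
      = 187.04 / 1.414214
      = 132.257 V

132.257 V


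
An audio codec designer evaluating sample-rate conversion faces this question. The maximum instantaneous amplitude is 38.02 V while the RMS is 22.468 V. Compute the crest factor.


Crest factor is the ratio of peak to RMS:
CF = V_peak / V_rms
   = 38.02 / 22.468
   = 1.6922

1.6922


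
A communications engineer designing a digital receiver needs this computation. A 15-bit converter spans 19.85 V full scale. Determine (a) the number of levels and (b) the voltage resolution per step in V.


Step 1 — number of quantization levels:
L = 2^N = 2^15 = 32768

Step 2 — LSB step size:
delta = Vfs / L
      = 19.85 / 32768
      = 0.00060577 V

Levels = 32768; step size = 0.00060577 V


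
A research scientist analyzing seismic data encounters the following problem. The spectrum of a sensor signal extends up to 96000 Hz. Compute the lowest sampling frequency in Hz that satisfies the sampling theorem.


The Nyquist rate is twice the maximum frequency component.
fs_min = 2 * fmax
      = 2 * 96000
      = 192000 Hz

192000


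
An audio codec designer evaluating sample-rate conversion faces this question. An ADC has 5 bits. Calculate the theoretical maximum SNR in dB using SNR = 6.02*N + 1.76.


Theoretical SNR for a full-scale sinusoid:
SNR = 6.02 * N + 1.76
    = 6.02 * 5 + 1.76
    = 30.1 + 1.76
    = 31.86 dB

31.86 dB


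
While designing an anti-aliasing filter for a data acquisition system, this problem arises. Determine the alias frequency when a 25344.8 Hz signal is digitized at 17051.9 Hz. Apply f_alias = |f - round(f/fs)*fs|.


Compute the nearest integer multiple of fs to the signal:
n = round(25344.8 / 17051.9) = 1
f_alias = |25344.8 - 1 * 17051.9|
        = |25344.8 - 17051.9|
        = 8292.9 Hz

8292.9


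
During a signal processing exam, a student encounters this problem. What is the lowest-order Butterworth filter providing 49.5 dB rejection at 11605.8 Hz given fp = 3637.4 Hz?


Butterworth filter order formula:
n = log10(10^(A/10) - 1) / (2 * log10(f_stop/f_pass))
10^(49.5/10) - 1 = 89124.0938
f_stop/f_pass = 11605.8 / 3637.4 = 3.1907
n = 4.9118 -> ceil = 5

5


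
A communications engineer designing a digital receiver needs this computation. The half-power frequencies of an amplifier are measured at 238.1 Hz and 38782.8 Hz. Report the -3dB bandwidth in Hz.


Bandwidth is the difference of -3dB frequencies:
BW = f_high - f_low
   = 38782.8 - 238.1
   = 38544.7 Hz

38544.7 Hz


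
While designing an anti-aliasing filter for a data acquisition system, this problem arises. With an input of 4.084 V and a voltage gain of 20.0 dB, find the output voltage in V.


Output voltage from dB gain:
V_out = V_in * 10^(gain_dB / 20)
      = 4.084 * 10^(20.0 / 20)
      = 4.084 * 10.0
      = 40.84 V

40.84 V


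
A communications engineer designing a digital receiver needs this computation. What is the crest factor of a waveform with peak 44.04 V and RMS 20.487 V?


Crest factor is the ratio of peak to RMS:
CF = V_peak / V_rms
   = 44.04 / 20.487
   = 2.1497

2.1497


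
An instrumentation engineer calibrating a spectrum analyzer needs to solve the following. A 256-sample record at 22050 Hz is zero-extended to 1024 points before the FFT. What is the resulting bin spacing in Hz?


Frequency resolution after zero-padding:
N_padded = 256 * 4 = 1024
df = fs / N_padded
   = 22050 / 1024
   = 21.5332 Hz

21.5332 Hz


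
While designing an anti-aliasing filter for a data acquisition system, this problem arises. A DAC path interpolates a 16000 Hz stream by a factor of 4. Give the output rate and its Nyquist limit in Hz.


Step 1 — output sample rate after interpolation by L:
fs_out = L * fs_in = 4 * 16000 = 64000 Hz

Step 2 — Nyquist frequency of the output stream:
f_Nyq = fs_out / 2 = 64000 / 2 = 32000.0 Hz

fs_out = 64000 Hz; f_Nyquist = 32000.0 Hz


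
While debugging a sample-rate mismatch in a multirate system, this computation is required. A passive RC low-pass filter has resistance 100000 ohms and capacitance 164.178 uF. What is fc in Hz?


Cutoff frequency of a first-order RC filter:
fc = 1 / (2 * pi * R * C)
C = 164.178 uF = 0.000164178 F
fc = 1 / (2 * pi * 100000 * 0.000164178)
   = 1 / 103.15607973621
   = 0.009694 Hz

0.009694 Hz


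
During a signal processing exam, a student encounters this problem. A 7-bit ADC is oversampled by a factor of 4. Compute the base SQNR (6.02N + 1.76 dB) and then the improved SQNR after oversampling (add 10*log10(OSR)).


Step 1 — baseline SQNR at Nyquist:
SQNR_base = 6.02*N + 1.76
          = 6.02*7 + 1.76
          = 43.9 dB

Step 2 — oversampling processing gain:
G = 10*log10(OSR) = 10*log10(4) = 6.02 dB

Step 3 — total:
SQNR_total = 43.9 + 6.02 = 49.92 dB

Base SQNR = 43.9 dB; oversampled SQNR = 49.92 dB


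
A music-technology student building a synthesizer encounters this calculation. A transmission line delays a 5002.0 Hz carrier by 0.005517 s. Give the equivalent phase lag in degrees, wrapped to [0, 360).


Phase shift from frequency and time delay:
phi = 360 * f * t_delay
    = 360 * 5002.0 * 0.005517
    = 9934.57 degrees
    mod 360 = 214.57 degrees

214.57 degrees


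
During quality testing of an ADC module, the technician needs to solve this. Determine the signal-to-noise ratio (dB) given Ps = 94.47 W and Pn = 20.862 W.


SNR in decibels:
SNR = 10 * log10(Ps / Pn)
    = 10 * log10(94.47 / 20.862)
    = 10 * log10(4.5283)
    = 10 * 0.6559
    = 6.56 dB

6.56 dB


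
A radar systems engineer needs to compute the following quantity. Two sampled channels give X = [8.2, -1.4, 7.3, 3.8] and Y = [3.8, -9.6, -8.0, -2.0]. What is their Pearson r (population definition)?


Pearson correlation coefficient (population):
r = cov(X,Y) / (std(X) * std(Y))
Mean X = 4.475, Mean Y = -3.95
Cov(X,Y) = 12.32625
Std(X) = 3.769201, Std(Y) = 5.295989
r = 0.6175

0.6175


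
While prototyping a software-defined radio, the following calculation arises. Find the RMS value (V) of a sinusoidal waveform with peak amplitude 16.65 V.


RMS voltage for a sinusoidal waveform:
V_rms = V_peak / sqrt(2)
      = 16.65 / 1.414214
      = 11.773 V

11.773 V


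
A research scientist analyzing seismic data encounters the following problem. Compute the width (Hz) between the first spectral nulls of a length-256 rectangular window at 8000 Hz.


Main lobe width for a rectangular window:
Width = 2 * fs / N
      = 2 * 8000 / 256
      = 16000 / 256
      = 62.5 Hz

62.5 Hz


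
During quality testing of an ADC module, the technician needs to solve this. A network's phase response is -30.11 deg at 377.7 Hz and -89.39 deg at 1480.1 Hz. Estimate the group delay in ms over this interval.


Group delay from phase difference:
tau = -d(phi)/d(omega)
d(phi) = -59.28 deg = -1.034631 rad
d(omega) = 2*pi*(1480.1 - 377.7) = 6926.5835 rad/s
tau = -(-1.034631) / 6926.5835
    = 0.1494 ms

0.1494 ms


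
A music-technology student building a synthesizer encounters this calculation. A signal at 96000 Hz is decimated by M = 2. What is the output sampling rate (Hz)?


Decimation reduces the sample rate:
fs_out = fs_in / M
       = 96000 / 2
       = 48000.0 Hz

48000.0 Hz


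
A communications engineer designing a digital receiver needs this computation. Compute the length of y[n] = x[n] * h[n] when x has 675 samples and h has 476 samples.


Linear convolution output length:
L = N + M - 1
  = 675 + 476 - 1
  = 1150 samples

1150


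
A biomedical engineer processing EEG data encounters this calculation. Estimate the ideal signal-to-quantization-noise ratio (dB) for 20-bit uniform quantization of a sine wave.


Theoretical SNR for a full-scale sinusoid:
SNR = 6.02 * N + 1.76
    = 6.02 * 20 + 1.76
    = 120.4 + 1.76
    = 122.16 dB

122.16 dB


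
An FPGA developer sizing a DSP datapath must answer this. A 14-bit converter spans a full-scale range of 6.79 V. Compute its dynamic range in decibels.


Dynamic range from full-scale to LSB:
V_min = V_max / 2^bits = 6.79 / 2^14
DR = 20 * log10(V_max / V_min)
   = 20 * log10(2^14)
   = 20 * 14 * log10(2)
   = 84.29 dB

84.29 dB


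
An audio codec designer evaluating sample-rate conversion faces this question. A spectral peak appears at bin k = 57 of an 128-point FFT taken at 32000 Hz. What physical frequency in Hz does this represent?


Frequency of DFT bin k:
f_k = k * fs / N
    = 57 * 32000 / 128
    = 1824000 / 128
    = 14250.0 Hz

14250.0 Hz


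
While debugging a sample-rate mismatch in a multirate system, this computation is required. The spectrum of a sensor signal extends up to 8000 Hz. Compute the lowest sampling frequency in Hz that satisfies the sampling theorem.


The Nyquist rate is twice the maximum frequency component.
fs_min = 2 * fmax
      = 2 * 8000
      = 16000 Hz

16000
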